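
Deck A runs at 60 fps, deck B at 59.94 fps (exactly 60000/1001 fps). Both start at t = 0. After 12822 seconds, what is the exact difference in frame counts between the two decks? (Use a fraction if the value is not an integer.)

769320/1001 frames

A emits 60 × 12822 = 769320 frames; B emits 60000/1001 × 12822 = 769320000/1001.
Difference = 769320/1001 frames (≈ 768.5514); B is behind A.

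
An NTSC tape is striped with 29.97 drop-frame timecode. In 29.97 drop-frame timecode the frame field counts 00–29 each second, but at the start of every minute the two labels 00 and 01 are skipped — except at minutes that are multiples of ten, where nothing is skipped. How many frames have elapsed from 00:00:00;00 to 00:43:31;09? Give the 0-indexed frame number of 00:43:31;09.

Complete 10-minute blocks: 4, each 17982 frames → 71928.
Remaining 3 whole minutes in the current block: 1800 + 2 × 1798 = 5396 frames.
Within the current minute: 31 × 30 + 9 − 2 = 937 (labels ;00/;01 skipped at this minute). Total = 71928 + 5396 + 937 = 78261.

78261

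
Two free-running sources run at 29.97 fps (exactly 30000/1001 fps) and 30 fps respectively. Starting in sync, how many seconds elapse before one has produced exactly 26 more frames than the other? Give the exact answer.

The gap grows by |30 − 30000/1001| = 30/1001 frames per second.
Time for a 26-frame gap: 26 ÷ (30/1001) = 13013/15 s.

13013/15 seconds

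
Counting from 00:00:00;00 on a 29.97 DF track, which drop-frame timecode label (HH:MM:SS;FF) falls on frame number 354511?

03:17:08;27

Each 10-minute DF block holds 10 × 60 × 30 − 9 × 2 = 17982 frames. 354511 ÷ 17982 → 19 full blocks, remainder 12853.
Within the partial block the first minute is 1800 frames and each further minute 1798, so 7 further minute boundaries passed. Total skipped labels = 18 × 19 + 2 × 7 = 356.
Non-drop label index = 354511 + 356 = 354867; at 30 labels/s that is 03:17:08:27, i.e. DF 03:17:08;27.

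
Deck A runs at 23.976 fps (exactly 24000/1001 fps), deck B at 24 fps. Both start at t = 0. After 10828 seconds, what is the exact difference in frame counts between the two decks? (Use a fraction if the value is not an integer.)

259872/1001 frames

A emits 24000/1001 × 10828 = 259872000/1001 frames; B emits 24 × 10828 = 259872.
Difference = 259872/1001 frames (≈ 259.6124); B is ahead of A.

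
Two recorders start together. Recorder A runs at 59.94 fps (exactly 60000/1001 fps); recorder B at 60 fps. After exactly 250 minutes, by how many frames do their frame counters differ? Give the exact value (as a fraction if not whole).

900000/1001 frames

250 min = 15000 s.
A emits 60000/1001 × 15000 = 900000000/1001 frames; B emits 60 × 15000 = 900000.
Difference = 900000/1001 frames (≈ 899.1009); B is ahead of A.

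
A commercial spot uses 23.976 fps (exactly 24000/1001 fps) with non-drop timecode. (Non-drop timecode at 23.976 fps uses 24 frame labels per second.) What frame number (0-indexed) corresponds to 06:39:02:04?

Total seconds to the label: (6 × 3600 + 39 × 60 + 2) = 23942.
Frame index = 23942 × 24 + 4 = 574612.

frame 574612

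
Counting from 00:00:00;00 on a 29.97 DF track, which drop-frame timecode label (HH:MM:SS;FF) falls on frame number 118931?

Ten DF minutes hold 17982 frames, so frame 118931 lies in block 6 (frames 107892–125873) with 11039 frames into that block.
The block's first minute is 1800 frames and the rest 1798 each; 11039 frames reaches minute 6, so 6 × 18 + 6 × 2 = 120 labels have been skipped so far.
Adding those back, label number 118931 + 120 = 119051 at 30 labels/s is 3968 s + 11 f = 1 h 6 min 8 s frame 11, i.e. 01:06:08;11.

01:06:08;11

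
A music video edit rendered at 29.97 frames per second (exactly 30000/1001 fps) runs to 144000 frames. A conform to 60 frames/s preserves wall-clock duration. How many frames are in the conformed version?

Target frames = source frames × (target rate / source rate) = 144000 × (60)/(30000/1001) = 144000 × 1001/500 = 288288.

288288 frames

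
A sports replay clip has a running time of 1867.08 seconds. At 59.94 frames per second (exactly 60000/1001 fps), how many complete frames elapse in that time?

111912 frames

Frames = 1867.08 × 60000/1001 = 112024800/1001 ≈ 111912.8871.
Complete frames: 111912.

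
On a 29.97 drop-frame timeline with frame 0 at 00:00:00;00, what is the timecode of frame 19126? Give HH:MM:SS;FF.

Ten DF minutes hold 17982 frames, so frame 19126 lies in block 1 (frames 17982–35963) with 1144 frames into that block.
The block's first minute is 1800 frames and the rest 1798 each; 1144 frames reaches minute 0, so 1 × 18 + 0 × 2 = 18 labels have been skipped so far.
Adding those back, label number 19126 + 18 = 19144 at 30 labels/s is 638 s + 4 f = 0 h 10 min 38 s frame 4, i.e. 00:10:38;04.

00:10:38;04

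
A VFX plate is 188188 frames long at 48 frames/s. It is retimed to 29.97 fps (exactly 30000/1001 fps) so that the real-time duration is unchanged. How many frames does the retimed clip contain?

Target frames = source frames × (target rate / source rate) = 188188 × (30000/1001)/(48) = 188188 × 625/1001 = 117500.

117500 frames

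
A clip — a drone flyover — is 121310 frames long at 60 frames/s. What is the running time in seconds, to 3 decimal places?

Running time = 121310 × 1/60 = 12131/6 s ≈ 2021.833 s.

2021.833 seconds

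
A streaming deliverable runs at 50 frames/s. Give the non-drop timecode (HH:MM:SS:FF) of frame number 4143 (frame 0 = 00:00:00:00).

00:01:22:43

4143 ÷ 50 = 82 full seconds, remainder 43 frames.
82 s = 0 h 1 min 22 s.
Timecode: 00:01:22:43.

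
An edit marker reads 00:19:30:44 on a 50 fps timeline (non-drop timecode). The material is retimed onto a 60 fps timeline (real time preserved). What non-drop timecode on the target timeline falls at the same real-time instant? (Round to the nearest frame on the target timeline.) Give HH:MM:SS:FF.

Source frame index: (0×3600 + 19×60 + 30) × 50 + 44 = 58544.
Real time: 58544 / (50) = 29272/25 s.
Target frame: (29272/25) × (60) = 351264/5 ≈ 70252.800 → 70253.
At 60 labels/s: frame 70253 → 00:19:30:53.

00:19:30:53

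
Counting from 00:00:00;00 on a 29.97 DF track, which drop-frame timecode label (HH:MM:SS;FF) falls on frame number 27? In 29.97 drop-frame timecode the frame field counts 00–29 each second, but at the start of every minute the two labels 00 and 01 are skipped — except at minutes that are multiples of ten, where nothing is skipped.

Each 10-minute DF block holds 10 × 60 × 30 − 9 × 2 = 17982 frames. 27 ÷ 17982 → 0 full blocks, remainder 27.
Within the partial block the first minute is 1800 frames and each further minute 1798, so 0 further minute boundaries passed. Total skipped labels = 18 × 0 + 2 × 0 = 0.
Non-drop label index = 27 + 0 = 27; at 30 labels/s that is 00:00:00:27, i.e. DF 00:00:00;27.

00:00:00;27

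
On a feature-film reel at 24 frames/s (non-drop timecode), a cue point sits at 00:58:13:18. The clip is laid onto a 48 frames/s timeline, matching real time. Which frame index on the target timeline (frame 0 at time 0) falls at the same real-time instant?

frame 167700

Source frame index: (0×3600 + 58×60 + 13) × 24 + 18 = 83850.
Real time: 83850 / (24) = 13975/4 s.
Target frame: (13975/4) × (48) = 167700.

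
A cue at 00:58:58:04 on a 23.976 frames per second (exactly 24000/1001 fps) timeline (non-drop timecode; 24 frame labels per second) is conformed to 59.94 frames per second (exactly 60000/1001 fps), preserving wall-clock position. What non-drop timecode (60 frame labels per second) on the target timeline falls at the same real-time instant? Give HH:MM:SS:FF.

00:58:58:10

Source frame index: (0×3600 + 58×60 + 58) × 24 + 4 = 84916.
Real time: 84916 / (24000/1001) = 21250229/6000 s.
Target frame: (21250229/6000) × (60000/1001) = 212290.
At 60 labels/s: frame 212290 → 00:58:58:10.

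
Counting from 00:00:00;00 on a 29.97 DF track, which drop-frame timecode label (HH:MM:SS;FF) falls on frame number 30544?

Each 10-minute DF block holds 10 × 60 × 30 − 9 × 2 = 17982 frames. 30544 ÷ 17982 → 1 full block, remainder 12562.
Within the partial block the first minute is 1800 frames and each further minute 1798, so 6 further minute boundaries passed. Total skipped labels = 18 × 1 + 2 × 6 = 30.
Non-drop label index = 30544 + 30 = 30574; at 30 labels/s that is 00:16:59:04, i.e. DF 00:16:59;04.

00:16:59;04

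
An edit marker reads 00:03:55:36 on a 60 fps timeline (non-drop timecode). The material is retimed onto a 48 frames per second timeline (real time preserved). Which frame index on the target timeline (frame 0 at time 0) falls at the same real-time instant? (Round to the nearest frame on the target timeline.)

frame 11309

Source frame index: (0×3600 + 3×60 + 55) × 60 + 36 = 14136.
Real time: 14136 / (60) = 1178/5 s.
Target frame: (1178/5) × (48) = 56544/5 ≈ 11308.800 → 11309.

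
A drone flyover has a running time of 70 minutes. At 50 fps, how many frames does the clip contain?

70 min = 4200 s.
Frames = 4200 × 50 = 210000.

210000 frames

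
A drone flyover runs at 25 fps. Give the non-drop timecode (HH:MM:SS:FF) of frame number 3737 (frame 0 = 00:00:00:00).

00:02:29:12

3737 ÷ 25 = 149 full seconds, remainder 12 frames.
149 s = 0 h 2 min 29 s.
Timecode: 00:02:29:12.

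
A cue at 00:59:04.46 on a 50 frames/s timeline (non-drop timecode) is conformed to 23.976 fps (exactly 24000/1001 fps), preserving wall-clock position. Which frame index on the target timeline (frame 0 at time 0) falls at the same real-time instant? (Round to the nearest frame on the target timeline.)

Source frame index: (0×3600 + 59×60 + 4) × 50 + 46 = 177246.
Real time: 177246 / (50) = 88623/25 s.
Target frame: (88623/25) × (24000/1001) = 85078080/1001 ≈ 84993.087 → 84993.

frame 84993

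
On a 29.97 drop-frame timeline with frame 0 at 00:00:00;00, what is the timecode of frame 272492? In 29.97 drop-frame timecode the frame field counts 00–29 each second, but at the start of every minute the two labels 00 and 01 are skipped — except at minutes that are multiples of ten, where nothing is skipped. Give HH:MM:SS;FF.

Each 10-minute DF block holds 10 × 60 × 30 − 9 × 2 = 17982 frames. 272492 ÷ 17982 → 15 full blocks, remainder 2762.
Within the partial block the first minute is 1800 frames and each further minute 1798, so 1 further minute boundary passed. Total skipped labels = 18 × 15 + 2 × 1 = 272.
Non-drop label index = 272492 + 272 = 272764; at 30 labels/s that is 02:31:32:04, i.e. DF 02:31:32;04.

02:31:32;04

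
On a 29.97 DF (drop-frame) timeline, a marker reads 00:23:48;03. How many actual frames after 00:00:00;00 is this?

42801

Complete 10-minute blocks: 2, each 17982 frames → 35964.
Remaining 3 whole minutes in the current block: 1800 + 2 × 1798 = 5396 frames.
Within the current minute: 48 × 30 + 3 − 2 = 1441 (labels ;00/;01 skipped at this minute). Total = 35964 + 5396 + 1441 = 42801.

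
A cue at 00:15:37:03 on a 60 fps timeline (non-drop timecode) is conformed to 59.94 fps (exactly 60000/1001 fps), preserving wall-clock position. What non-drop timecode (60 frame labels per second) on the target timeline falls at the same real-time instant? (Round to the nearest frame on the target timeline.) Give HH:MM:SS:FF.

00:15:36:07

Source frame index: (0×3600 + 15×60 + 37) × 60 + 3 = 56223.
Real time: 56223 / (60) = 18741/20 s.
Target frame: (18741/20) × (60000/1001) = 56223000/1001 ≈ 56166.833 → 56167.
At 60 labels/s: frame 56167 → 00:15:36:07.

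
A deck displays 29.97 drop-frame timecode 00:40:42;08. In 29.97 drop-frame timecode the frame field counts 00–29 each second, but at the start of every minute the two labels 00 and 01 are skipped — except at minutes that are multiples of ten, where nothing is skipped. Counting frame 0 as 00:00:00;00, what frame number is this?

As if non-drop at 30 labels/s: (0 × 3600 + 40 × 60 + 42) × 30 + 8 = 73268.
Minute boundaries passed: 40; those not divisible by 10: 40 − 4 = 36; dropped labels = 2 × 36 = 72.
Actual frame index = 73268 − 72 = 73196.

73196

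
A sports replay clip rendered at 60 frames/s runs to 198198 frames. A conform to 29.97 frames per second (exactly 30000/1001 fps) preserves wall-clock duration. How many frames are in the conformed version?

99000 frames

Target frames = source frames × (target rate / source rate) = 198198 × (30000/1001)/(60) = 198198 × 500/1001 = 99000.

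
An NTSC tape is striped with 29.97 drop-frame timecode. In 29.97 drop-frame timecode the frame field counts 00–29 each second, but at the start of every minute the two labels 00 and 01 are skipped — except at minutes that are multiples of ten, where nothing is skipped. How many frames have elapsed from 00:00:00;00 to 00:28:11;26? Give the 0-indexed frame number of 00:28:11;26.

50704

As if non-drop at 30 labels/s: (0 × 3600 + 28 × 60 + 11) × 30 + 26 = 50756.
Minute boundaries passed: 28; those not divisible by 10: 28 − 2 = 26; dropped labels = 2 × 26 = 52.
Actual frame index = 50756 − 52 = 50704.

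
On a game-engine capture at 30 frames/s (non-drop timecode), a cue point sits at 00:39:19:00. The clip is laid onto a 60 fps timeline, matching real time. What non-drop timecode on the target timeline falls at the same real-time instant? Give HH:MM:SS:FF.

00:39:19:00

Source frame index: (0×3600 + 39×60 + 19) × 30 + 0 = 70770.
Real time: 70770 / (30) = 2359 s.
Target frame: (2359) × (60) = 141540.
At 60 labels/s: frame 141540 → 00:39:19:00.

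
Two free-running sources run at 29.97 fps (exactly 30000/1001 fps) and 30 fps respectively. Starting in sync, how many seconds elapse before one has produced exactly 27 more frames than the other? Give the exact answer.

900.9 seconds

The gap grows by |30 − 30000/1001| = 30/1001 frames per second.
Time for a 27-frame gap: 27 ÷ (30/1001) = 900.9 s.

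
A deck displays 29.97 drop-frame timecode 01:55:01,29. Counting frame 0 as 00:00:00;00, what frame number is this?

206851

Complete 10-minute blocks: 11, each 17982 frames → 197802.
Remaining 5 whole minutes in the current block: 1800 + 4 × 1798 = 8992 frames.
Within the current minute: 1 × 30 + 29 − 2 = 57 (labels ;00/;01 skipped at this minute). Total = 197802 + 8992 + 57 = 206851.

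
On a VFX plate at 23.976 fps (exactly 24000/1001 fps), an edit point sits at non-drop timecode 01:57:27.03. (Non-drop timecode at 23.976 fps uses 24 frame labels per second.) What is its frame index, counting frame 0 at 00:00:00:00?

Total seconds to the label: (1 × 3600 + 57 × 60 + 27) = 7047.
Frame index = 7047 × 24 + 3 = 169131.

frame 169131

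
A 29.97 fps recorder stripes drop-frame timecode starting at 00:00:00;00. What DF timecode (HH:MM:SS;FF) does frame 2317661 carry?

Ten DF minutes hold 17982 frames, so frame 2317661 lies in block 128 (frames 2301696–2319677) with 15965 frames into that block.
The block's first minute is 1800 frames and the rest 1798 each; 15965 frames reaches minute 8, so 128 × 18 + 8 × 2 = 2320 labels have been skipped so far.
Adding those back, label number 2317661 + 2320 = 2319981 at 30 labels/s is 77332 s + 21 f = 21 h 28 min 52 s frame 21, i.e. 21:28:52;21.

21:28:52;21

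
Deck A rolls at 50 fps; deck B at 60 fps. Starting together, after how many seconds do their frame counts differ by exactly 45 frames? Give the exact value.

4.5 seconds

The gap grows by |60 − 50| = 10 frames per second.
Time for a 45-frame gap: 45 ÷ (10) = 4.5 s.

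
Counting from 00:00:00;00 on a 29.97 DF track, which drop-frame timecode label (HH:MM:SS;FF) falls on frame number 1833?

Ten DF minutes hold 17982 frames, so frame 1833 lies in block 0 (frames 0–17981) with 1833 frames into that block.
The block's first minute is 1800 frames and the rest 1798 each; 1833 frames reaches minute 1, so 0 × 18 + 1 × 2 = 2 labels have been skipped so far.
Adding those back, label number 1833 + 2 = 1835 at 30 labels/s is 61 s + 5 f = 0 h 1 min 1 s frame 5, i.e. 00:01:01;05.

00:01:01;05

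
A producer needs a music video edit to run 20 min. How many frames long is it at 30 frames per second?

20 min = 1200 s.
Frames = 1200 × 30 = 36000.

36000 frames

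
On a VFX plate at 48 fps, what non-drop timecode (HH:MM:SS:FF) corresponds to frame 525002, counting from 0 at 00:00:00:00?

03:02:17:26

525002 ÷ 48 = 10937 full seconds, remainder 26 frames.
10937 s = 3 h 2 min 17 s.
Timecode: 03:02:17:26.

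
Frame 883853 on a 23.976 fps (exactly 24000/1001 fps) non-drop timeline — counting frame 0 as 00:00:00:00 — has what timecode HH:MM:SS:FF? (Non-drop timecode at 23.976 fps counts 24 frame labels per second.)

883853 ÷ 24 = 36827 full seconds, remainder 5 frames.
36827 s = 10 h 13 min 47 s.
Timecode: 10:13:47:05.

10:13:47:05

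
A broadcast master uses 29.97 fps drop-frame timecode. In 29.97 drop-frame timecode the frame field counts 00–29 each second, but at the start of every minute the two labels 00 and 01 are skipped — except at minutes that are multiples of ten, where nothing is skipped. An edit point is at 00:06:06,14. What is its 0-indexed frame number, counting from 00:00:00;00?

Complete 10-minute blocks: 0, each 17982 frames → 0.
Remaining 6 whole minutes in the current block: 1800 + 5 × 1798 = 10790 frames.
Within the current minute: 6 × 30 + 14 − 2 = 192 (labels ;00/;01 skipped at this minute). Total = 0 + 10790 + 192 = 10982.

10982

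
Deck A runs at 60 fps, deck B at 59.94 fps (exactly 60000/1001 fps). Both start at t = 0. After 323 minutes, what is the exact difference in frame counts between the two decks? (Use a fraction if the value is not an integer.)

1162800/1001 frames

323 min = 19380 s.
A emits 60 × 19380 = 1162800 frames; B emits 60000/1001 × 19380 = 1162800000/1001.
Difference = 1162800/1001 frames (≈ 1161.6384); B is behind A.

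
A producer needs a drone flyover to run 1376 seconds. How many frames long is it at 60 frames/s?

82560 frames

Frames = 1376 × 60 = 82560.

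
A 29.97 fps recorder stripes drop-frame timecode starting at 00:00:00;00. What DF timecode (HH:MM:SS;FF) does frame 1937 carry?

00:01:04;19

Ten DF minutes hold 17982 frames, so frame 1937 lies in block 0 (frames 0–17981) with 1937 frames into that block.
The block's first minute is 1800 frames and the rest 1798 each; 1937 frames reaches minute 1, so 0 × 18 + 1 × 2 = 2 labels have been skipped so far.
Adding those back, label number 1937 + 2 = 1939 at 30 labels/s is 64 s + 19 f = 0 h 1 min 4 s frame 19, i.e. 00:01:04;19.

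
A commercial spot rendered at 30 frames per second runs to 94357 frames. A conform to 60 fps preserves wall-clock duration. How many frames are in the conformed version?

188714 frames

Target frames = source frames × (target rate / source rate) = 94357 × (60)/(30) = 94357 × 2 = 188714.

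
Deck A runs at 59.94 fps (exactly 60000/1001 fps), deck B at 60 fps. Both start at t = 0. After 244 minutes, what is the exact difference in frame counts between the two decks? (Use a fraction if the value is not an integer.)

244 min = 14640 s.
A emits 60000/1001 × 14640 = 878400000/1001 frames; B emits 60 × 14640 = 878400.
Difference = 878400/1001 frames (≈ 877.5225); B is ahead of A.

878400/1001 frames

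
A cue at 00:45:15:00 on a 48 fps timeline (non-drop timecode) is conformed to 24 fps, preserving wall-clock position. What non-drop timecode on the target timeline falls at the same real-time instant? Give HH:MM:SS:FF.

00:45:15:00

Source frame index: (0×3600 + 45×60 + 15) × 48 + 0 = 130320.
Real time: 130320 / (48) = 2715 s.
Target frame: (2715) × (24) = 65160.
At 24 labels/s: frame 65160 → 00:45:15:00.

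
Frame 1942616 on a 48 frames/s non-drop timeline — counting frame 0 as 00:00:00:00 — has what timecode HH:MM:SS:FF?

1942616 ÷ 48 = 40471 full seconds, remainder 8 frames.
40471 s = 11 h 14 min 31 s.
Timecode: 11:14:31:08.

11:14:31:08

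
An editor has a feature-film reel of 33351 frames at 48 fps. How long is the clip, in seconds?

694.8125 seconds

Running time = 33351 / (48) = 694.8125 s.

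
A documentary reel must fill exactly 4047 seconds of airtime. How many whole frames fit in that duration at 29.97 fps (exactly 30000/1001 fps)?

121288 frames

Frames = 4047 × 30000/1001 = 121410000/1001 ≈ 121288.7113.
Complete frames: 121288.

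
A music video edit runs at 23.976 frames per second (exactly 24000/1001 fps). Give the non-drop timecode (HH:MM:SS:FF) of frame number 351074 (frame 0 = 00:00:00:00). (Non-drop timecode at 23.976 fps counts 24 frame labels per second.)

04:03:48:02

351074 ÷ 24 = 14628 full seconds, remainder 2 frames.
14628 s = 4 h 3 min 48 s.
Timecode: 04:03:48:02.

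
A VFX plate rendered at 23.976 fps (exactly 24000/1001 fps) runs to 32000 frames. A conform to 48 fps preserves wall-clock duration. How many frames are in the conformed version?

Target frames = source frames × (target rate / source rate) = 32000 × (48)/(24000/1001) = 32000 × 1001/500 = 64064.

64064 frames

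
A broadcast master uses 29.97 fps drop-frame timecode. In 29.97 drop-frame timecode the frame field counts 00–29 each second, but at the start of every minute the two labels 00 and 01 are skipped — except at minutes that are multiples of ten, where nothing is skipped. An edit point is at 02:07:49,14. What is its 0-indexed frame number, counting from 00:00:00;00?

229854

As if non-drop at 30 labels/s: (2 × 3600 + 7 × 60 + 49) × 30 + 14 = 230084.
Minute boundaries passed: 127; those not divisible by 10: 127 − 12 = 115; dropped labels = 2 × 115 = 230.
Actual frame index = 230084 − 230 = 229854.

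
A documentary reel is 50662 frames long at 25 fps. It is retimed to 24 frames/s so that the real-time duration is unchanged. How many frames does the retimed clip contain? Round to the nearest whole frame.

Frames at target rate = 50662 × (24) / (25) = 1215888/25 ≈ 48635.520.
Nearest whole frame: 48636.

48636 frames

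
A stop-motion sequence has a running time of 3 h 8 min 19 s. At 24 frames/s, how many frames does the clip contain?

3 h 8 min 19 s = 11299 s.
Frames = 11299 × 24 = 271176.

271176 frames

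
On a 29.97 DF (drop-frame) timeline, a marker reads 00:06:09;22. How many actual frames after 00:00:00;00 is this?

Complete 10-minute blocks: 0, each 17982 frames → 0.
Remaining 6 whole minutes in the current block: 1800 + 5 × 1798 = 10790 frames.
Within the current minute: 9 × 30 + 22 − 2 = 290 (labels ;00/;01 skipped at this minute). Total = 0 + 10790 + 290 = 11080.

11080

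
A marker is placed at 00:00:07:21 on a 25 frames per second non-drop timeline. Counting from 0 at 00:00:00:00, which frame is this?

frame 196

Total seconds to the label: (0 × 3600 + 0 × 60 + 7) = 7.
Frame index = 7 × 25 + 21 = 196.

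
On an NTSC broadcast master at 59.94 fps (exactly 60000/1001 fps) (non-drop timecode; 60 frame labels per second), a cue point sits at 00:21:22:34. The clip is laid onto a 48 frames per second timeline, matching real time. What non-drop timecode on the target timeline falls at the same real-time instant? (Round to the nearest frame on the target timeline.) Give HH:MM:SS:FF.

Source frame index: (0×3600 + 21×60 + 22) × 60 + 34 = 76954.
Real time: 76954 / (60000/1001) = 38515477/30000 s.
Target frame: (38515477/30000) × (48) = 38515477/625 ≈ 61624.763 → 61625.
At 48 labels/s: frame 61625 → 00:21:23:41.

00:21:23:41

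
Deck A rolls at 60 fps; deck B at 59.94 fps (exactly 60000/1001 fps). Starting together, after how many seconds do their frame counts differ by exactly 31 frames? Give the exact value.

31031/60 seconds

The gap grows by |60000/1001 − 60| = 60/1001 frames per second.
Time for a 31-frame gap: 31 ÷ (60/1001) = 31031/60 s.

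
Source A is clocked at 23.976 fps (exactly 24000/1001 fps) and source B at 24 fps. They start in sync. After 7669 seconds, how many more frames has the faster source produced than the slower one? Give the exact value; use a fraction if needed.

A emits 24000/1001 × 7669 = 184056000/1001 frames; B emits 24 × 7669 = 184056.
Difference = 184056/1001 frames (≈ 183.8721); B is ahead of A.

184056/1001 frames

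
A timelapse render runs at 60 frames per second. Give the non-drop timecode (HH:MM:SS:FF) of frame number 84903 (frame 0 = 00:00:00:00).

00:23:35:03

84903 ÷ 60 = 1415 full seconds, remainder 3 frames.
1415 s = 0 h 23 min 35 s.
Timecode: 00:23:35:03.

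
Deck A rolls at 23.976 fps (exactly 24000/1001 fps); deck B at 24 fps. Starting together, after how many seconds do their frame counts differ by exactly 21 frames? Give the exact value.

The gap grows by |24 − 24000/1001| = 24/1001 frames per second.
Time for a 21-frame gap: 21 ÷ (24/1001) = 875.875 s.

875.875 seconds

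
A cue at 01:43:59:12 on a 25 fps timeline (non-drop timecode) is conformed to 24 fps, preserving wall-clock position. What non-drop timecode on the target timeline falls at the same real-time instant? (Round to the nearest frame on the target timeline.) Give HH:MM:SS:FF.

01:43:59:12

Source frame index: (1×3600 + 43×60 + 59) × 25 + 12 = 155987.
Real time: 155987 / (25) = 155987/25 s.
Target frame: (155987/25) × (24) = 3743688/25 ≈ 149747.520 → 149748.
At 24 labels/s: frame 149748 → 01:43:59:12.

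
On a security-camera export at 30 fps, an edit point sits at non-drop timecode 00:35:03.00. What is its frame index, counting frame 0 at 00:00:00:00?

63090

Total seconds to the label: (0 × 3600 + 35 × 60 + 3) = 2103.
Frame index = 2103 × 30 + 0 = 63090.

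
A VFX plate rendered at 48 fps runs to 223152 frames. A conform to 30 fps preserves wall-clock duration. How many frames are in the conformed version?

Target frames = source frames × (target rate / source rate) = 223152 × (30)/(48) = 223152 × 5/8 = 139470.

139470 frames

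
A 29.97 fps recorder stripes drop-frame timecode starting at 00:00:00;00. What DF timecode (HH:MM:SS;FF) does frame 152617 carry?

01:24:52;09

Each 10-minute DF block holds 10 × 60 × 30 − 9 × 2 = 17982 frames. 152617 ÷ 17982 → 8 full blocks, remainder 8761.
Within the partial block the first minute is 1800 frames and each further minute 1798, so 4 further minute boundaries passed. Total skipped labels = 18 × 8 + 2 × 4 = 152.
Non-drop label index = 152617 + 152 = 152769; at 30 labels/s that is 01:24:52:09, i.e. DF 01:24:52;09.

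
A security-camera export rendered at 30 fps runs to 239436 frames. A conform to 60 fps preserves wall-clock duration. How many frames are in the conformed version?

478872 frames

Frames at target rate = 239436 × (60) / (30) = 478872.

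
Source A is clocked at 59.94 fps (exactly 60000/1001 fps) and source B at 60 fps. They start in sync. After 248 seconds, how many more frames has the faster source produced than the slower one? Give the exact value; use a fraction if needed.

14880/1001 frames

A emits 60000/1001 × 248 = 14880000/1001 frames; B emits 60 × 248 = 14880.
Difference = 14880/1001 frames (≈ 14.8651); B is ahead of A.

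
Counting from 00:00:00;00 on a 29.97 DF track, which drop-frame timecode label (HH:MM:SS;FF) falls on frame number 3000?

00:01:40;02

Ten DF minutes hold 17982 frames, so frame 3000 lies in block 0 (frames 0–17981) with 3000 frames into that block.
The block's first minute is 1800 frames and the rest 1798 each; 3000 frames reaches minute 1, so 0 × 18 + 1 × 2 = 2 labels have been skipped so far.
Adding those back, label number 3000 + 2 = 3002 at 30 labels/s is 100 s + 2 f = 0 h 1 min 40 s frame 2, i.e. 00:01:40;02.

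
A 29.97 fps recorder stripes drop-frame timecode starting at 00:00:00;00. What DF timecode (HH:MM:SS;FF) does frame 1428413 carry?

13:14:21;13

Each 10-minute DF block holds 10 × 60 × 30 − 9 × 2 = 17982 frames. 1428413 ÷ 17982 → 79 full blocks, remainder 7835.
Within the partial block the first minute is 1800 frames and each further minute 1798, so 4 further minute boundaries passed. Total skipped labels = 18 × 79 + 2 × 4 = 1430.
Non-drop label index = 1428413 + 1430 = 1429843; at 30 labels/s that is 13:14:21:13, i.e. DF 13:14:21;13.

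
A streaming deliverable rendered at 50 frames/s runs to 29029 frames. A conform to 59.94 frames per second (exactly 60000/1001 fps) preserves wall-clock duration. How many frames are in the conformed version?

34800 frames

Target frames = source frames × (target rate / source rate) = 29029 × (60000/1001)/(50) = 29029 × 1200/1001 = 34800.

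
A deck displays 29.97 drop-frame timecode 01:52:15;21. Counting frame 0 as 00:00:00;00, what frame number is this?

201869

Complete 10-minute blocks: 11, each 17982 frames → 197802.
Remaining 2 whole minutes in the current block: 1800 + 1 × 1798 = 3598 frames.
Within the current minute: 15 × 30 + 21 − 2 = 469 (labels ;00/;01 skipped at this minute). Total = 197802 + 3598 + 469 = 201869.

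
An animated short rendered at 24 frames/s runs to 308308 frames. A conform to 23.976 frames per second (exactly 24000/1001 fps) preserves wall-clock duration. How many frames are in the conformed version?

Target frames = source frames × (target rate / source rate) = 308308 × (24000/1001)/(24) = 308308 × 1000/1001 = 308000.

308000 frames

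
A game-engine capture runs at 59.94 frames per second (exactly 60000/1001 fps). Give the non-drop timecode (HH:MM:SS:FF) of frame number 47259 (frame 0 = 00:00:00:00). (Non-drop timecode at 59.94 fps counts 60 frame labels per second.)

47259 ÷ 60 = 787 full seconds, remainder 39 frames.
787 s = 0 h 13 min 7 s.
Timecode: 00:13:07:39.

00:13:07:39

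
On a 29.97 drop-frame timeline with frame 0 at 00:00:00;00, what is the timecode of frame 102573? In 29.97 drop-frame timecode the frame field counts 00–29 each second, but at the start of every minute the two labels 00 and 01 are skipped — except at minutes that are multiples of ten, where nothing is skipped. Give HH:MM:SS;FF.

00:57:02;17

Each 10-minute DF block holds 10 × 60 × 30 − 9 × 2 = 17982 frames. 102573 ÷ 17982 → 5 full blocks, remainder 12663.
Within the partial block the first minute is 1800 frames and each further minute 1798, so 7 further minute boundaries passed. Total skipped labels = 18 × 5 + 2 × 7 = 104.
Non-drop label index = 102573 + 104 = 102677; at 30 labels/s that is 00:57:02:17, i.e. DF 00:57:02;17.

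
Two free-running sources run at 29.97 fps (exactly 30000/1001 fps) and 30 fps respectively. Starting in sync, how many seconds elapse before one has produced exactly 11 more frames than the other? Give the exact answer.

The gap grows by |30 − 30000/1001| = 30/1001 frames per second.
Time for a 11-frame gap: 11 ÷ (30/1001) = 11011/30 s.

11011/30 seconds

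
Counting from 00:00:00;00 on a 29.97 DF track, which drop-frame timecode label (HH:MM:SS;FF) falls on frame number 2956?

Each 10-minute DF block holds 10 × 60 × 30 − 9 × 2 = 17982 frames. 2956 ÷ 17982 → 0 full blocks, remainder 2956.
Within the partial block the first minute is 1800 frames and each further minute 1798, so 1 further minute boundary passed. Total skipped labels = 18 × 0 + 2 × 1 = 2.
Non-drop label index = 2956 + 2 = 2958; at 30 labels/s that is 00:01:38:18, i.e. DF 00:01:38;18.

00:01:38;18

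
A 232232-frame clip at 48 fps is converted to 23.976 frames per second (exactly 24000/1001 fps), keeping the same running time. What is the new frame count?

116000 frames

Target frames = source frames × (target rate / source rate) = 232232 × (24000/1001)/(48) = 232232 × 500/1001 = 116000.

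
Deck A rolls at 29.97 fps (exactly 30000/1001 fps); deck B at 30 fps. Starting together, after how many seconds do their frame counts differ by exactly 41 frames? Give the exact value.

The gap grows by |30 − 30000/1001| = 30/1001 frames per second.
Time for a 41-frame gap: 41 ÷ (30/1001) = 41041/30 s.

41041/30 seconds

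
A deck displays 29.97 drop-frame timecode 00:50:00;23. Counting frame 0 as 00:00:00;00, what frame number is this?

As if non-drop at 30 labels/s: (0 × 3600 + 50 × 60 + 0) × 30 + 23 = 90023.
Minute boundaries passed: 50; those not divisible by 10: 50 − 5 = 45; dropped labels = 2 × 45 = 90.
Actual frame index = 90023 − 90 = 89933.

89933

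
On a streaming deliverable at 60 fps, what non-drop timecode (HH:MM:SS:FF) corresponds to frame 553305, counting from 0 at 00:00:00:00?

02:33:41:45

553305 ÷ 60 = 9221 full seconds, remainder 45 frames.
9221 s = 2 h 33 min 41 s.
Timecode: 02:33:41:45.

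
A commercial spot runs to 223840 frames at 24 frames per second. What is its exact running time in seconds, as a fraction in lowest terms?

Running time = 223840 ÷ (24) = 223840 × 1/24 = 27980/3 s.

27980/3 seconds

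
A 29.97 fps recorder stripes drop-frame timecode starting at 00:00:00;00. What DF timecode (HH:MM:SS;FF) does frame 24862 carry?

Ten DF minutes hold 17982 frames, so frame 24862 lies in block 1 (frames 17982–35963) with 6880 frames into that block.
The block's first minute is 1800 frames and the rest 1798 each; 6880 frames reaches minute 3, so 1 × 18 + 3 × 2 = 24 labels have been skipped so far.
Adding those back, label number 24862 + 24 = 24886 at 30 labels/s is 829 s + 16 f = 0 h 13 min 49 s frame 16, i.e. 00:13:49;16.

00:13:49;16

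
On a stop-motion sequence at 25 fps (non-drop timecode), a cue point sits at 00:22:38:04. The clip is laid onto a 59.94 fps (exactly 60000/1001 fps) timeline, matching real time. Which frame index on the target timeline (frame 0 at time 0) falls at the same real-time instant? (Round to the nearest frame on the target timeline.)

Source frame index: (0×3600 + 22×60 + 38) × 25 + 4 = 33954.
Real time: 33954 / (25) = 33954/25 s.
Target frame: (33954/25) × (60000/1001) = 81489600/1001 ≈ 81408.192 → 81408.

frame 81408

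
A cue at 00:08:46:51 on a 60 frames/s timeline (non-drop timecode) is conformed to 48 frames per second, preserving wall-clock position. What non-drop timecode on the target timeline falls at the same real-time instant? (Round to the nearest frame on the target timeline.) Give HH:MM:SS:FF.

00:08:46:41

Source frame index: (0×3600 + 8×60 + 46) × 60 + 51 = 31611.
Real time: 31611 / (60) = 10537/20 s.
Target frame: (10537/20) × (48) = 126444/5 ≈ 25288.800 → 25289.
At 48 labels/s: frame 25289 → 00:08:46:41.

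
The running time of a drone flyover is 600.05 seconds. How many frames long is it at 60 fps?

36003 frames

Frames = 600.05 × 60 = 36003.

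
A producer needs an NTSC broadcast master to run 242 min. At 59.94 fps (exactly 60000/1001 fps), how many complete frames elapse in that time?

242 min = 14520 s.
Frames = 14520 × 60000/1001 = 79200000/91 ≈ 870329.6703.
Complete frames: 870329.

870329 frames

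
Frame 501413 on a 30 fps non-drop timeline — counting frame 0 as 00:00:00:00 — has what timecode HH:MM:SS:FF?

501413 ÷ 30 = 16713 full seconds, remainder 23 frames.
16713 s = 4 h 38 min 33 s.
Timecode: 04:38:33:23.

04:38:33:23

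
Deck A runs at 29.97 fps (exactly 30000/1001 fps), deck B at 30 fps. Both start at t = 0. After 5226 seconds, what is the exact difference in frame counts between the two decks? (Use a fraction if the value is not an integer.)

A emits 30000/1001 × 5226 = 12060000/77 frames; B emits 30 × 5226 = 156780.
Difference = 12060/77 frames (≈ 156.6234); B is ahead of A.

12060/77 frames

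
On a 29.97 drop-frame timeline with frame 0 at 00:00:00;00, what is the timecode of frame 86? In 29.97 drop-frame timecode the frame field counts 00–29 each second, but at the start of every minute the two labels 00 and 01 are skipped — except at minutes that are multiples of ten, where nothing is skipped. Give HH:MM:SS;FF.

00:00:02;26

Ten DF minutes hold 17982 frames, so frame 86 lies in block 0 (frames 0–17981) with 86 frames into that block.
The block's first minute is 1800 frames and the rest 1798 each; 86 frames reaches minute 0, so 0 × 18 + 0 × 2 = 0 labels have been skipped so far.
Adding those back, label number 86 + 0 = 86 at 30 labels/s is 2 s + 26 f = 0 h 0 min 2 s frame 26, i.e. 00:00:02;26.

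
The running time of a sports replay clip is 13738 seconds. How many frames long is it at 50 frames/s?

Frames = 13738 × 50 = 686900.

686900 frames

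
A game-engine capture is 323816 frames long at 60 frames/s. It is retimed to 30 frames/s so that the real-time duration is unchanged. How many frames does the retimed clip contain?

161908 frames

Target frames = source frames × (target rate / source rate) = 323816 × (30)/(60) = 323816 × 1/2 = 161908.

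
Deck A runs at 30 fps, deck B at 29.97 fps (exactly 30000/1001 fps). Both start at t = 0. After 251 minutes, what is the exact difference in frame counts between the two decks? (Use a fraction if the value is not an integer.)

451800/1001 frames

251 min = 15060 s.
A emits 30 × 15060 = 451800 frames; B emits 30000/1001 × 15060 = 451800000/1001.
Difference = 451800/1001 frames (≈ 451.3487); B is behind A.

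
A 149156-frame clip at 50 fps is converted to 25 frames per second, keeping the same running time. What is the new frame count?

74578 frames

Frames at target rate = 149156 × (25) / (50) = 74578.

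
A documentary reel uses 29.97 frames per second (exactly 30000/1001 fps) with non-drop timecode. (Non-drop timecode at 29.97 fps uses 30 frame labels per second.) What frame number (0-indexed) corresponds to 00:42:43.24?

frame 76914

Total seconds to the label: (0 × 3600 + 42 × 60 + 43) = 2563.
Frame index = 2563 × 30 + 24 = 76914.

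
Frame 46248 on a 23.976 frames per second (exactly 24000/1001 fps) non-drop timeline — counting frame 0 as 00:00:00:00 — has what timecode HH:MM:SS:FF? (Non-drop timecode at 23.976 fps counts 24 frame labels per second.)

46248 ÷ 24 = 1927 full seconds, remainder 0 frames.
1927 s = 0 h 32 min 7 s.
Timecode: 00:32:07:00.

00:32:07:00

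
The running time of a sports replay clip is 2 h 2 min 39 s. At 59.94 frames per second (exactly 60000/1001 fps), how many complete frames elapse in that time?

2 h 2 min 39 s = 7359 s.
Frames = 7359 × 60000/1001 = 40140000/91 ≈ 441098.9011.
Complete frames: 441098.

441098 frames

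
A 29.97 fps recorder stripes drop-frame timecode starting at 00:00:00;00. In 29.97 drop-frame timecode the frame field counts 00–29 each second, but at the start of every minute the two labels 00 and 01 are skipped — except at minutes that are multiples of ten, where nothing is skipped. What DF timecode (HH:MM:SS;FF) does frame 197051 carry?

01:49:34;29

Ten DF minutes hold 17982 frames, so frame 197051 lies in block 10 (frames 179820–197801) with 17231 frames into that block.
The block's first minute is 1800 frames and the rest 1798 each; 17231 frames reaches minute 9, so 10 × 18 + 9 × 2 = 198 labels have been skipped so far.
Adding those back, label number 197051 + 198 = 197249 at 30 labels/s is 6574 s + 29 f = 1 h 49 min 34 s frame 29, i.e. 01:49:34;29.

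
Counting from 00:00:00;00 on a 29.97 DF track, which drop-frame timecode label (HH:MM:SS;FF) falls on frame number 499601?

Ten DF minutes hold 17982 frames, so frame 499601 lies in block 27 (frames 485514–503495) with 14087 frames into that block.
The block's first minute is 1800 frames and the rest 1798 each; 14087 frames reaches minute 7, so 27 × 18 + 7 × 2 = 500 labels have been skipped so far.
Adding those back, label number 499601 + 500 = 500101 at 30 labels/s is 16670 s + 1 f = 4 h 37 min 50 s frame 1, i.e. 04:37:50;01.

04:37:50;01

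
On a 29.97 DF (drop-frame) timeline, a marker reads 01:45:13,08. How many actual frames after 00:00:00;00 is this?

Complete 10-minute blocks: 10, each 17982 frames → 179820.
Remaining 5 whole minutes in the current block: 1800 + 4 × 1798 = 8992 frames.
Within the current minute: 13 × 30 + 8 − 2 = 396 (labels ;00/;01 skipped at this minute). Total = 179820 + 8992 + 396 = 189208.

189208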